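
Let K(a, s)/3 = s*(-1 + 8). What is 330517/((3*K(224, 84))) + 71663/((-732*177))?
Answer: 589498111/9522954 ≈ 61.903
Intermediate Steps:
K(a, s) = 21*s (K(a, s) = 3*(s*(-1 + 8)) = 3*(s*7) = 3*(7*s) = 21*s)
330517/((3*K(224, 84))) + 71663/((-732*177)) = 330517/((3*(21*84))) + 71663/((-732*177)) = 330517/((3*1764)) + 71663/(-129564) = 330517/5292 + 71663*(-1/129564) = 330517*(1/5292) - 71663/129564 = 330517/5292 - 71663/129564 = 589498111/9522954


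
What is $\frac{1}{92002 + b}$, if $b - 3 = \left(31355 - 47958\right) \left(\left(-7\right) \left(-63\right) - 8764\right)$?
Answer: $\frac{1}{138278774} \approx 7.2318 \cdot 10^{-9}$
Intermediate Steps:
$b = 138186772$ ($b = 3 + \left(31355 - 47958\right) \left(\left(-7\right) \left(-63\right) - 8764\right) = 3 - 16603 \left(441 - 8764\right) = 3 - -138186769 = 3 + 138186769 = 138186772$)
$\frac{1}{92002 + b} = \frac{1}{92002 + 138186772} = \frac{1}{138278774}$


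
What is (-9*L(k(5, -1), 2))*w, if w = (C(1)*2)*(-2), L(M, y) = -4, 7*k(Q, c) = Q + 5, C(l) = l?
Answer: -144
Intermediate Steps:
k(Q, c) = 5/7 + Q/7 (k(Q, c) = (Q + 5)/7 = (5 + Q)/7 = 5/7 + Q/7)
w = -4 (w = (1*2)*(-2) = 2*(-2) = -4)
(-9*L(k(5, -1), 2))*w = -9*(-4)*(-4) = 36*(-4) = -144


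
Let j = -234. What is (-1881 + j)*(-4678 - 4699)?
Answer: 19832355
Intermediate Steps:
(-1881 + j)*(-4678 - 4699) = (-1881 - 234)*(-4678 - 4699) = -2115*(-9377) = 19832355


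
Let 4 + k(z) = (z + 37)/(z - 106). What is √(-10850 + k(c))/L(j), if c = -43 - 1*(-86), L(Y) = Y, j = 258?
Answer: I*√4787174/5418 ≈ 0.40383*I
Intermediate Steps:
c = 43 (c = -43 + 86 = 43)
k(z) = -4 + (37 + z)/(-106 + z) (k(z) = -4 + (z + 37)/(z - 106) = -4 + (37 + z)/(-106 + z))
√(-10850 + k(c))/L(j) = √(-10850 + (461 - 3*43)/(-106 + 43))/258 = √(-10850 + (461 - 129)/(-63))*(1/258) = √(-10850 - 1/63*332)*(1/258) = √(-10850 - 332/63)*(1/258) = √(-683882/63)*(1/258) = (I*√4787174/21)*(1/258) = I*√4787174/5418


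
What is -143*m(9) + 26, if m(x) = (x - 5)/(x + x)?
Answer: -52/9 ≈ -5.7778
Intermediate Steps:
m(x) = (-5 + x)/(2*x) (m(x) = (-5 + x)/((2*x)) = (-5 + x)*(1/(2*x)) = (-5 + x)/(2*x))
-143*m(9) + 26 = -143*(-5 + 9)/(2*9) + 26 = -143*4/(2*9) + 26 = -143*2/9 + 26 = -286/9 + 26 = -52/9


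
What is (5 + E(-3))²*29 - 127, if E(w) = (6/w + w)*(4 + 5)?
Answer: 46273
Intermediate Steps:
E(w) = 9*w + 54/w (E(w) = (w + 6/w)*9 = 9*w + 54/w)
(5 + E(-3))²*29 - 127 = (5 + (9*(-3) + 54/(-3)))²*29 - 127 = (5 + (-27 + 54*(-⅓)))²*29 - 127 = (5 + (-27 - 18))²*29 - 127 = (5 - 45)²*29 - 127 = (-40)²*29 - 127 = 1600*29 - 127 = 46400 - 127 = 46273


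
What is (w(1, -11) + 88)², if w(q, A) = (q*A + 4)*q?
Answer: 6561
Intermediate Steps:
w(q, A) = q*(4 + A*q) (w(q, A) = (A*q + 4)*q = (4 + A*q)*q = q*(4 + A*q))
(w(1, -11) + 88)² = (1*(4 - 11*1) + 88)² = (1*(4 - 11) + 88)² = (1*(-7) + 88)² = (-7 + 88)² = 81² = 6561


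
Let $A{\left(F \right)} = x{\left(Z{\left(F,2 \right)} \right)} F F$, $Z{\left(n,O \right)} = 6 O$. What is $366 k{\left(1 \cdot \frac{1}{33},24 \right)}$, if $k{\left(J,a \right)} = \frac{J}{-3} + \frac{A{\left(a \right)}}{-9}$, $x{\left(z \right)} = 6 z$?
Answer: $- \frac{55655546}{33} \approx -1.6865 \cdot 10^{6}$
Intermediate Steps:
$A{\left(F \right)} = 72 F^{2}$ ($A{\left(F \right)} = 6 \cdot 6 \cdot 2 F F = 6 \cdot 12 F F = 72 F F = 72 F^{2}$)
$k{\left(J,a \right)} = - 8 a^{2} - \frac{J}{3}$ ($k{\left(J,a \right)} = \frac{J}{-3} + \frac{72 a^{2}}{-9} = J \left(- \frac{1}{3}\right) + 72 a^{2} \left(- \frac{1}{9}\right) = - \frac{J}{3} - 8 a^{2} = - 8 a^{2} - \frac{J}{3}$)
$366 k{\left(1 \cdot \frac{1}{33},24 \right)} = 366 \left(- 8 \cdot 24^{2} - \frac{1 \cdot \frac{1}{33}}{3}\right) = 366 \left(\left(-8\right) 576 - \frac{1 \cdot \frac{1}{33}}{3}\right) = 366 \left(-4608 - \frac{1}{99}\right) = 366 \left(- \frac{456193}{99}\right) = - \frac{55655546}{33}$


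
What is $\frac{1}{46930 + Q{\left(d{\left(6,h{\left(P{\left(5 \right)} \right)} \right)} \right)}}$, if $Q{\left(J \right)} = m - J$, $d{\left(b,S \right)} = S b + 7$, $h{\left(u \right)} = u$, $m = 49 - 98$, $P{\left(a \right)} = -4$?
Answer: $\frac{1}{46898} \approx 2.1323 \cdot 10^{-5}$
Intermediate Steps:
$m = -49$
$d{\left(b,S \right)} = 7 + S b$
$Q{\left(J \right)} = -49 - J$
$\frac{1}{46930 + Q{\left(d{\left(6,h{\left(P{\left(5 \right)} \right)} \right)} \right)}} = \frac{1}{46930 - \left(56 - 24\right)} = \frac{1}{46930 - 32} = \frac{1}{46898}$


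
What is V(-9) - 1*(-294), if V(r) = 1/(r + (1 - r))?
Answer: 295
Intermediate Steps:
V(r) = 1 (V(r) = 1/1 = 1)
V(-9) - 1*(-294) = 1 - 1*(-294) = 1 + 294 = 295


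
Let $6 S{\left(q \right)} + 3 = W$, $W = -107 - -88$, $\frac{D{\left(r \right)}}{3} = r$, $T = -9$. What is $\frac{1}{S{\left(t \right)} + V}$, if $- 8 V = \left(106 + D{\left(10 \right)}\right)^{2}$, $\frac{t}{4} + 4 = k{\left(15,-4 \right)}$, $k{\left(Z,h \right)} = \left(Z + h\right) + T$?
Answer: $- \frac{3}{6947} \approx -0.00043184$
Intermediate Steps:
$D{\left(r \right)} = 3 r$
$k{\left(Z,h \right)} = -9 + Z + h$ ($k{\left(Z,h \right)} = \left(Z + h\right) - 9 = -9 + Z + h$)
$t = -8$ ($t = -16 + 4 \left(-9 + 15 - 4\right) = -16 + 4 \cdot 2 = -16 + 8 = -8$)
$W = -19$ ($W = -107 + 88 = -19$)
$V = -2312$ ($V = - \frac{\left(106 + 3 \cdot 10\right)^{2}}{8} = - \frac{\left(106 + 30\right)^{2}}{8} = - \frac{136^{2}}{8} = \left(- \frac{1}{8}\right) 18496 = -2312$)
$S{\left(q \right)} = - \frac{11}{3}$ ($S{\left(q \right)} = - \frac{1}{2} + \frac{1}{6} \left(-19\right) = - \frac{1}{2} - \frac{19}{6} = - \frac{11}{3}$)
$\frac{1}{S{\left(t \right)} + V} = \frac{1}{- \frac{11}{3} - 2312} = \frac{1}{- \frac{6947}{3}} = - \frac{3}{6947}$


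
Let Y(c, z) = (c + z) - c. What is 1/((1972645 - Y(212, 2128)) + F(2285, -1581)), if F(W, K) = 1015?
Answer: 1/1971532 ≈ 5.0722e-7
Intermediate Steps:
Y(c, z) = z
1/((1972645 - Y(212, 2128)) + F(2285, -1581)) = 1/((1972645 - 1*2128) + 1015) = 1/((1972645 - 2128) + 1015) = 1/(1970517 + 1015) = 1/1971532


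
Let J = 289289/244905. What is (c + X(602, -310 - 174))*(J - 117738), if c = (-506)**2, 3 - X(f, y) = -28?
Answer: -7383521814341267/244905 ≈ -3.0149e+10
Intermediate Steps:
X(f, y) = 31 (X(f, y) = 3 - 1*(-28) = 3 + 28 = 31)
c = 256036
J = 289289/244905 (J = 289289*(1/244905) = 289289/244905 ≈ 1.1812)
(c + X(602, -310 - 174))*(J - 117738) = (256036 + 31)*(289289/244905 - 117738) = 256067*(-28834335601/244905) = -7383521814341267/244905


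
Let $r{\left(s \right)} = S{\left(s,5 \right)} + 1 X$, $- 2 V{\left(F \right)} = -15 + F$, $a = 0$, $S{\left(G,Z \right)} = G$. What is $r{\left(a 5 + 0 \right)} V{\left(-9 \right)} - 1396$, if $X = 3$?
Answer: $-1360$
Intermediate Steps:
$V{\left(F \right)} = \frac{15}{2} - \frac{F}{2}$ ($V{\left(F \right)} = - \frac{-15 + F}{2} = \frac{15}{2} - \frac{F}{2}$)
$r{\left(s \right)} = 3 + s$ ($r{\left(s \right)} = s + 1 \cdot 3 = s + 3 = 3 + s$)
$r{\left(a 5 + 0 \right)} V{\left(-9 \right)} - 1396 = \left(3 + \left(0 \cdot 5 + 0\right)\right) \left(\frac{15}{2} - - \frac{9}{2}\right) - 1396 = \left(3 + \left(0 + 0\right)\right) \left(\frac{15}{2} + \frac{9}{2}\right) - 1396 = \left(3 + 0\right) 12 - 1396 = 3 \cdot 12 - 1396 = 36 - 1396 = -1360$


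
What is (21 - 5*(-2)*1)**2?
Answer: 961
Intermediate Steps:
(21 - 5*(-2)*1)**2 = (21 + 10*1)**2 = (21 + 10)**2 = 31**2 = 961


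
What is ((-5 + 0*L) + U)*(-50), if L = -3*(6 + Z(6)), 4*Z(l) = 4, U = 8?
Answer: -150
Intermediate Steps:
Z(l) = 1 (Z(l) = (¼)*4 = 1)
L = -21 (L = -3*(6 + 1) = -3*7 = -21)
((-5 + 0*L) + U)*(-50) = ((-5 + 0*(-21)) + 8)*(-50) = ((-5 + 0) + 8)*(-50) = (-5 + 8)*(-50) = 3*(-50) = -150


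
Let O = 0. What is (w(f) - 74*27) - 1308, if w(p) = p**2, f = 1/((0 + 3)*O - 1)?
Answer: -3305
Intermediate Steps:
f = -1 (f = 1/((0 + 3)*0 - 1) = 1/(3*0 - 1) = 1/(0 - 1) = 1/(-1) = -1)
(w(f) - 74*27) - 1308 = ((-1)**2 - 74*27) - 1308 = (1 - 1998) - 1308 = -1997 - 1308 = -3305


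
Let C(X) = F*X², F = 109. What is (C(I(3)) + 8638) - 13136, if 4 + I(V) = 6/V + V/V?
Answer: -4389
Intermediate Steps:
I(V) = -3 + 6/V (I(V) = -4 + (6/V + V/V) = -4 + (6/V + 1) = -4 + (1 + 6/V) = -3 + 6/V)
C(X) = 109*X²
(C(I(3)) + 8638) - 13136 = (109*(-3 + 6/3)² + 8638) - 13136 = (109*(-3 + 6*(⅓))² + 8638) - 13136 = (109*(-3 + 2)² + 8638) - 13136 = (109*(-1)² + 8638) - 13136 = (109*1 + 8638) - 13136 = (109 + 8638) - 13136 = 8747 - 13136 = -4389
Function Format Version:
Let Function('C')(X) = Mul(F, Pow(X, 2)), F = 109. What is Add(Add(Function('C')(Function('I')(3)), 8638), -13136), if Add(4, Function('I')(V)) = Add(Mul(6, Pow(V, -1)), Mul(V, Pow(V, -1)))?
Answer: -4389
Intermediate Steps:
Function('I')(V) = Add(-3, Mul(6, Pow(V, -1))) (Function('I')(V) = Add(-4, Add(Mul(6, Pow(V, -1)), Mul(V, Pow(V, -1)))) = Add(-4, Add(Mul(6, Pow(V, -1)), 1)) = Add(-4, Add(1, Mul(6, Pow(V, -1)))) = Add(-3, Mul(6, Pow(V, -1))))
Function('C')(X) = Mul(109, Pow(X, 2))
Add(Add(Function('C')(Function('I')(3)), 8638), -13136) = Add(Add(Mul(109, Pow(Add(-3, Mul(6, Pow(3, -1))), 2)), 8638), -13136) = Add(Add(Mul(109, Pow(Add(-3, Mul(6, Rational(1, 3))), 2)), 8638), -13136) = Add(Add(Mul(109, Pow(Add(-3, 2), 2)), 8638), -13136) = Add(Add(Mul(109, Pow(-1, 2)), 8638), -13136) = Add(Add(Mul(109, 1), 8638), -13136) = Add(Add(109, 8638), -13136) = Add(8747, -13136) = -4389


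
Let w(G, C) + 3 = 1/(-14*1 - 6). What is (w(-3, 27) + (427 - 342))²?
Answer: 2686321/400 ≈ 6715.8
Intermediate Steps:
w(G, C) = -61/20 (w(G, C) = -3 + 1/(-14*1 - 6) = -3 + 1/(-14 - 6) = -3 + 1/(-20) = -3 - 1/20 = -61/20)
(w(-3, 27) + (427 - 342))² = (-61/20 + (427 - 342))² = (-61/20 + 85)² = (1639/20)² = 2686321/400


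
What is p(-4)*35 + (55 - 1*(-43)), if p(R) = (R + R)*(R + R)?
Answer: 2338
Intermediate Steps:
p(R) = 4*R**2 (p(R) = (2*R)*(2*R) = 4*R**2)
p(-4)*35 + (55 - 1*(-43)) = (4*(-4)**2)*35 + (55 - 1*(-43)) = (4*16)*35 + (55 + 43) = 64*35 + 98 = 2240 + 98 = 2338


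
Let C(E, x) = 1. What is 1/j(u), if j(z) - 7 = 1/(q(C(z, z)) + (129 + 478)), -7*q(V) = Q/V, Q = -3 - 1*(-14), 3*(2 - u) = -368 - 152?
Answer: 4238/29673 ≈ 0.14282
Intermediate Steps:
u = 526/3 (u = 2 - (-368 - 152)/3 = 2 - ⅓*(-520) = 2 + 520/3 = 526/3 ≈ 175.33)
Q = 11 (Q = -3 + 14 = 11)
q(V) = -11/(7*V)
j(z) = 29673/4238 (j(z) = 7 + 1/(-11/7/1 + (129 + 478)) = 7 + 1/(-11/7*1 + 607) = 7 + 1/(-11/7 + 607) = 7 + 1/(4238/7) = 7 + 7/4238 = 29673/4238)
1/j(u) = 1/(29673/4238) = 4238/29673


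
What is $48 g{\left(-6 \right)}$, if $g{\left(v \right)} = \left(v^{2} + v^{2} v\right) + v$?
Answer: $-8928$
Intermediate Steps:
$g{\left(v \right)} = v + v^{2} + v^{3}$ ($g{\left(v \right)} = \left(v^{2} + v^{3}\right) + v = v + v^{2} + v^{3}$)
$48 g{\left(-6 \right)} = 48 \left(- 6 \left(1 - 6 + \left(-6\right)^{2}\right)\right) = 48 \left(- 6 \left(1 - 6 + 36\right)\right) = 48 \left(\left(-6\right) 31\right) = 48 \left(-186\right) = -8928$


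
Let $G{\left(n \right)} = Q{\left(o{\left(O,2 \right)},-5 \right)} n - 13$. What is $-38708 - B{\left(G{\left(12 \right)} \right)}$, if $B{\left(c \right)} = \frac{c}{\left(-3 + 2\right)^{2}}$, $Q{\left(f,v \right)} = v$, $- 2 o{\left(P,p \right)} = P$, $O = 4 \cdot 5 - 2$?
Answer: $-38635$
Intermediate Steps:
$O = 18$ ($O = 20 - 2 = 18$)
$o{\left(P,p \right)} = - \frac{P}{2}$
$G{\left(n \right)} = -13 - 5 n$ ($G{\left(n \right)} = - 5 n - 13 = -13 - 5 n$)
$B{\left(c \right)} = c$ ($B{\left(c \right)} = \frac{c}{\left(-1\right)^{2}} = \frac{c}{1} = c 1 = c$)
$-38708 - B{\left(G{\left(12 \right)} \right)} = -38708 - \left(-13 - 60\right) = -38708 - -73 = -38708 + 73 = -38635$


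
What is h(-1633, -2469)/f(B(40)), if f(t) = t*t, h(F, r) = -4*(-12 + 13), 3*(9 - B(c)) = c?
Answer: -36/169 ≈ -0.21302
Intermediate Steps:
B(c) = 9 - c/3
h(F, r) = -4 (h(F, r) = -4*1 = -4)
f(t) = t**2
h(-1633, -2469)/f(B(40)) = -4/(9 - 1/3*40)**2 = -4/(9 - 40/3)**2 = -4/((-13/3)**2) = -4/169/9 = -4*9/169 = -36/169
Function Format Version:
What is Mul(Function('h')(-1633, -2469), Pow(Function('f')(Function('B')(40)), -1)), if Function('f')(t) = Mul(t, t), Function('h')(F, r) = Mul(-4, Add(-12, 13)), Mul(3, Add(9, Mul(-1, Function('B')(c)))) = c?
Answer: Rational(-36, 169) ≈ -0.21302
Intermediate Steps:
Function('B')(c) = Add(9, Mul(Rational(-1, 3), c))
Function('h')(F, r) = -4 (Function('h')(F, r) = Mul(-4, 1) = -4)
Function('f')(t) = Pow(t, 2)
Mul(Function('h')(-1633, -2469), Pow(Function('f')(Function('B')(40)), -1)) = Mul(-4, Pow(Pow(Add(9, Mul(Rational(-1, 3), 40)), 2), -1)) = Mul(-4, Pow(Pow(Add(9, Rational(-40, 3)), 2), -1)) = Mul(-4, Pow(Pow(Rational(-13, 3), 2), -1)) = Mul(-4, Pow(Rational(169, 9), -1)) = Mul(-4, Rational(9, 169)) = Rational(-36, 169)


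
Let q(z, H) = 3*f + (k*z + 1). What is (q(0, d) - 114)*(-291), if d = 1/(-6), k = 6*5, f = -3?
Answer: 35502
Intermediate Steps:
k = 30
d = -1/6 ≈ -0.16667
q(z, H) = -8 + 30*z (q(z, H) = 3*(-3) + (30*z + 1) = -9 + (1 + 30*z) = -8 + 30*z)
(q(0, d) - 114)*(-291) = ((-8 + 30*0) - 114)*(-291) = ((-8 + 0) - 114)*(-291) = (-8 - 114)*(-291) = -122*(-291) = 35502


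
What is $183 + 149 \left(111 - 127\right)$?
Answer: $-2201$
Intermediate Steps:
$183 + 149 \left(111 - 127\right) = 183 + 149 \left(-16\right) = 183 - 2384 = -2201$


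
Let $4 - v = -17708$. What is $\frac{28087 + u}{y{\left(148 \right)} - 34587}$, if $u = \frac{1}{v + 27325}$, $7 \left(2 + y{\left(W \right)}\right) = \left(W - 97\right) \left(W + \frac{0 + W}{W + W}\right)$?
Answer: $- \frac{17709359080}{21126811663} \approx -0.83824$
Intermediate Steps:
$v = 17712$ ($v = 4 - -17708 = 4 + 17708 = 17712$)
$y{\left(W \right)} = -2 + \frac{\left(\frac{1}{2} + W\right) \left(-97 + W\right)}{7}$ ($y{\left(W \right)} = -2 + \frac{\left(W - 97\right) \left(W + \frac{0 + W}{W + W}\right)}{7} = -2 + \frac{\left(-97 + W\right) \left(W + \frac{W}{2 W}\right)}{7} = -2 + \frac{\left(-97 + W\right) \left(W + W \frac{1}{2 W}\right)}{7} = -2 + \frac{\left(-97 + W\right) \left(W + \frac{1}{2}\right)}{7} = -2 + \frac{\left(-97 + W\right) \left(\frac{1}{2} + W\right)}{7} = -2 + \frac{\left(\frac{1}{2} + W\right) \left(-97 + W\right)}{7}$)
$u = \frac{1}{45037}$ ($u = \frac{1}{17712 + 27325} = \frac{1}{45037} \approx 2.2204 \cdot 10^{-5}$)
$\frac{28087 + u}{y{\left(148 \right)} - 34587} = \frac{28087 + \frac{1}{45037}}{\left(- \frac{125}{14} - \frac{14282}{7} + \frac{148^{2}}{7}\right) - 34587} = \frac{1264954220}{45037 \left(\left(- \frac{125}{14} - \frac{14282}{7} + \frac{1}{7} \cdot 21904\right) - 34587\right)} = \frac{1264954220}{45037 \left(\left(- \frac{125}{14} - \frac{14282}{7} + \frac{21904}{7}\right) - 34587\right)} = \frac{1264954220}{45037 \left(\frac{15119}{14} - 34587\right)} = \frac{1264954220}{45037 \left(- \frac{469099}{14}\right)} = \frac{1264954220}{45037} \left(- \frac{14}{469099}\right) = - \frac{17709359080}{21126811663}$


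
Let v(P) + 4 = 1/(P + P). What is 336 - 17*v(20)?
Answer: 16143/40 ≈ 403.58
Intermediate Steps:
v(P) = -4 + 1/(2*P) (v(P) = -4 + 1/(P + P) = -4 + 1/(2*P))
336 - 17*v(20) = 336 - 17*(-4 + (½)/20) = 336 - 17*(-4 + (½)*(1/20)) = 336 - 17*(-4 + 1/40) = 336 - 17*(-159/40) = 336 + 2703/40 = 16143/40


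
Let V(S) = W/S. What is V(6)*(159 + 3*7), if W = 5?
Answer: 150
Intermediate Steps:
V(S) = 5/S
V(6)*(159 + 3*7) = (5/6)*(159 + 3*7) = (5*(⅙))*(159 + 21) = (⅚)*180 = 150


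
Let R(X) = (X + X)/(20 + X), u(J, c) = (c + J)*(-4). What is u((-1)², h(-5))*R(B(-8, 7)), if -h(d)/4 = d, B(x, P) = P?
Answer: -392/9 ≈ -43.556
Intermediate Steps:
h(d) = -4*d
u(J, c) = -4*J - 4*c (u(J, c) = (J + c)*(-4) = -4*J - 4*c)
R(X) = 2*X/(20 + X) (R(X) = (2*X)/(20 + X) = 2*X/(20 + X))
u((-1)², h(-5))*R(B(-8, 7)) = (-4*(-1)² - (-16)*(-5))*(2*7/(20 + 7)) = (-4*1 - 4*20)*(2*7/27) = (-4 - 80)*(2*7*(1/27)) = -84*14/27 = -392/9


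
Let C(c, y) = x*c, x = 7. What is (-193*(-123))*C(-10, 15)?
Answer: -1661730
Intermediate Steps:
C(c, y) = 7*c
(-193*(-123))*C(-10, 15) = (-193*(-123))*(7*(-10)) = 23739*(-70) = -1661730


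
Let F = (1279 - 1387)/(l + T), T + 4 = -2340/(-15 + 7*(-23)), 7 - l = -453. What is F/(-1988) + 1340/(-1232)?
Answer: -163694731/150517444 ≈ -1.0875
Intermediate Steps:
l = 460 (l = 7 - 1*(-453) = 7 + 453 = 460)
T = 409/44 (T = -4 - 2340/(-15 + 7*(-23)) = -4 - 2340/(-15 - 161) = -4 - 2340/(-176) = -4 - 2340*(-1/176) = -4 + 585/44 = 409/44 ≈ 9.2955)
F = -1584/6883 (F = (1279 - 1387)/(460 + 409/44) = -108/20649/44 = -108*44/20649 = -1584/6883 ≈ -0.23013)
F/(-1988) + 1340/(-1232) = -1584/6883/(-1988) + 1340/(-1232) = -1584/6883*(-1/1988) + 1340*(-1/1232) = 396/3420851 - 335/308 = -163694731/150517444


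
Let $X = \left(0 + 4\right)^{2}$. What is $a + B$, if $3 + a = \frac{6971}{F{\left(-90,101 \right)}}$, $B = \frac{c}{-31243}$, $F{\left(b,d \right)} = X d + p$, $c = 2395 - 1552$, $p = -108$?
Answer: $\frac{75180377}{47114444} \approx 1.5957$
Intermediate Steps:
$c = 843$ ($c = 2395 - 1552 = 843$)
$X = 16$ ($X = 4^{2} = 16$)
$F{\left(b,d \right)} = -108 + 16 d$ ($F{\left(b,d \right)} = 16 d - 108 = -108 + 16 d$)
$B = - \frac{843}{31243}$ ($B = \frac{843}{-31243} = 843 \left(- \frac{1}{31243}\right) = - \frac{843}{31243} \approx -0.026982$)
$a = \frac{2447}{1508}$ ($a = -3 + \frac{6971}{-108 + 16 \cdot 101} = -3 + \frac{6971}{-108 + 1616} = -3 + \frac{6971}{1508} = \frac{2447}{1508} \approx 1.6227$)
$a + B = \frac{2447}{1508} - \frac{843}{31243} = \frac{75180377}{47114444}$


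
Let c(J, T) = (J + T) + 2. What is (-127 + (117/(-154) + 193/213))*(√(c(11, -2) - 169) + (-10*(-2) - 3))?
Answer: -70737901/32802 - 4161053*I*√158/32802 ≈ -2156.5 - 1594.5*I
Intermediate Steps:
c(J, T) = 2 + J + T
(-127 + (117/(-154) + 193/213))*(√(c(11, -2) - 169) + (-10*(-2) - 3)) = (-127 + (117/(-154) + 193/213))*(√((2 + 11 - 2) - 169) + (-10*(-2) - 3)) = (-127 + (117*(-1/154) + 193*(1/213)))*(√(11 - 169) + (20 - 3)) = (-127 + (-117/154 + 193/213))*(√(-158) + 17) = (-127 + 4801/32802)*(I*√158 + 17) = -4161053*(17 + I*√158)/32802 = -70737901/32802 - 4161053*I*√158/32802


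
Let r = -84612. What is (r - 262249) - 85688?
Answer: -432549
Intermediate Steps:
(r - 262249) - 85688 = (-84612 - 262249) - 85688 = -346861 - 85688 = -432549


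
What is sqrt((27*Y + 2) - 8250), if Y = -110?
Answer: I*sqrt(11218) ≈ 105.92*I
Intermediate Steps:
sqrt((27*Y + 2) - 8250) = sqrt((27*(-110) + 2) - 8250) = sqrt((-2970 + 2) - 8250) = sqrt(-2968 - 8250) = sqrt(-11218) = I*sqrt(11218)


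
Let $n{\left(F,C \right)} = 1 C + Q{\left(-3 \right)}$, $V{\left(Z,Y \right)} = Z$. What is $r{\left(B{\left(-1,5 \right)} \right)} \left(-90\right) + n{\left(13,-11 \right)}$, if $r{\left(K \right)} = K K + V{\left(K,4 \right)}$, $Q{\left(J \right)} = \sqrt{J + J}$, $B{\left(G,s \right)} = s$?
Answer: $-2711 + i \sqrt{6} \approx -2711.0 + 2.4495 i$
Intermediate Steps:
$Q{\left(J \right)} = \sqrt{2} \sqrt{J}$ ($Q{\left(J \right)} = \sqrt{2 J} = \sqrt{2} \sqrt{J}$)
$n{\left(F,C \right)} = C + i \sqrt{6}$ ($n{\left(F,C \right)} = 1 C + \sqrt{2} \sqrt{-3} = C + \sqrt{2} i \sqrt{3} = C + i \sqrt{6}$)
$r{\left(K \right)} = K + K^{2}$ ($r{\left(K \right)} = K K + K = K^{2} + K = K + K^{2}$)
$r{\left(B{\left(-1,5 \right)} \right)} \left(-90\right) + n{\left(13,-11 \right)} = 5 \left(1 + 5\right) \left(-90\right) - \left(11 - i \sqrt{6}\right) = 5 \cdot 6 \left(-90\right) - \left(11 - i \sqrt{6}\right) = 30 \left(-90\right) - \left(11 - i \sqrt{6}\right) = -2700 - \left(11 - i \sqrt{6}\right) = -2711 + i \sqrt{6}$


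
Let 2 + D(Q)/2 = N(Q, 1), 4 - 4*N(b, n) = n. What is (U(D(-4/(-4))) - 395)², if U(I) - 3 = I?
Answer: 622521/4 ≈ 1.5563e+5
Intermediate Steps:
N(b, n) = 1 - n/4
D(Q) = -5/2 (D(Q) = -4 + 2*(1 - ¼*1) = -4 + 2*(1 - ¼) = -4 + 2*(¾) = -4 + 3/2 = -5/2)
U(I) = 3 + I
(U(D(-4/(-4))) - 395)² = ((3 - 5/2) - 395)² = (½ - 395)² = (-789/2)² = 622521/4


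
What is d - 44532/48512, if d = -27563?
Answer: -334295197/12128 ≈ -27564.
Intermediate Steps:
d - 44532/48512 = -27563 - 44532/48512 = -27563 - 1*11133/12128 = -27563 - 11133/12128 = -334295197/12128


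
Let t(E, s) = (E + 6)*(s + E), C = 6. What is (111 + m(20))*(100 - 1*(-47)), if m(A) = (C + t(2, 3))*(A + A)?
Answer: 286797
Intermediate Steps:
t(E, s) = (6 + E)*(E + s)
m(A) = 92*A (m(A) = (6 + (2**2 + 6*2 + 6*3 + 2*3))*(A + A) = (6 + (4 + 12 + 18 + 6))*(2*A) = (6 + 40)*(2*A) = 46*(2*A) = 92*A)
(111 + m(20))*(100 - 1*(-47)) = (111 + 92*20)*(100 - 1*(-47)) = (111 + 1840)*(100 + 47) = 1951*147 = 286797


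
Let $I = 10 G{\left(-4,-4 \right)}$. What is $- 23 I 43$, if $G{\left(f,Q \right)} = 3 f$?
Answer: $118680$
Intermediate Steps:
$I = -120$ ($I = 10 \cdot 3 \left(-4\right) = 10 \left(-12\right) = -120$)
$- 23 I 43 = \left(-23\right) \left(-120\right) 43 = 2760 \cdot 43 = 118680$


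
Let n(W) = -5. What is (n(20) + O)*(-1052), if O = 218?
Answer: -224076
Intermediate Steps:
(n(20) + O)*(-1052) = (-5 + 218)*(-1052) = 213*(-1052) = -224076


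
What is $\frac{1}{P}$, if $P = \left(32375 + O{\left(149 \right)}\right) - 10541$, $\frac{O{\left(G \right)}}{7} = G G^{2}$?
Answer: $\frac{1}{23177477} \approx 4.3145 \cdot 10^{-8}$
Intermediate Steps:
$O{\left(G \right)} = 7 G^{3}$ ($O{\left(G \right)} = 7 G G^{2} = 7 G^{3}$)
$P = 23177477$ ($P = \left(32375 + 7 \cdot 149^{3}\right) - 10541 = \left(32375 + 7 \cdot 3307949\right) - 10541 = \left(32375 + 23155643\right) - 10541 = 23188018 - 10541 = 23177477$)
$\frac{1}{P} = \frac{1}{23177477}$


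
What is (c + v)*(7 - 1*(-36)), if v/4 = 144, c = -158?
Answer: 17974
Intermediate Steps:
v = 576 (v = 4*144 = 576)
(c + v)*(7 - 1*(-36)) = (-158 + 576)*(7 - 1*(-36)) = 418*(7 + 36) = 418*43 = 17974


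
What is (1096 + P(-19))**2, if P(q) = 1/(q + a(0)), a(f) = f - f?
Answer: 433597329/361 ≈ 1.2011e+6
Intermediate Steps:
a(f) = 0
P(q) = 1/q (P(q) = 1/(q + 0) = 1/q)
(1096 + P(-19))**2 = (1096 + 1/(-19))**2 = (1096 - 1/19)**2 = (20823/19)**2 = 433597329/361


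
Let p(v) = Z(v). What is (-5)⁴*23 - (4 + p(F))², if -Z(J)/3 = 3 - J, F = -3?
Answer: 14179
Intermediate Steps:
Z(J) = -9 + 3*J (Z(J) = -3*(3 - J) = -9 + 3*J)
p(v) = -9 + 3*v
(-5)⁴*23 - (4 + p(F))² = (-5)⁴*23 - (4 + (-9 + 3*(-3)))² = 625*23 - (4 + (-9 - 9))² = 14375 - (4 - 18)² = 14375 - 1*(-14)² = 14375 - 1*196 = 14375 - 196 = 14179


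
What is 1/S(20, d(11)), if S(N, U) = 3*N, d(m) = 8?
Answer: 1/60 ≈ 0.016667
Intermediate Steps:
1/S(20, d(11)) = 1/(3*20) = 1/60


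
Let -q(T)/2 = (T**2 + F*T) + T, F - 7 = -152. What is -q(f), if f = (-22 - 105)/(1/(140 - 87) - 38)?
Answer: -3811644142/4052169 ≈ -940.64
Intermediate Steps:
F = -145 (F = 7 - 152 = -145)
f = 6731/2013 (f = -127/(1/53 - 38) = -127/(-2013/53) = -127*(-53/2013) = 6731/2013 ≈ 3.3438)
q(T) = -2*T**2 + 288*T (q(T) = -2*((T**2 - 145*T) + T) = -2*(T**2 - 144*T) = -2*T**2 + 288*T)
-q(f) = -2*6731*(144 - 1*6731/2013)/2013 = -2*6731*(144 - 6731/2013)/2013 = -2*6731*283141/(2013*2013) = -1*3811644142/4052169 = -3811644142/4052169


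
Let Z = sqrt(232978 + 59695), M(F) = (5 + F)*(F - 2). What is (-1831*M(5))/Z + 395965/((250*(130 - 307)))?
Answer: -79193/8850 - 54930*sqrt(292673)/292673 ≈ -110.48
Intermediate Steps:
M(F) = (-2 + F)*(5 + F) (M(F) = (5 + F)*(-2 + F) = (-2 + F)*(5 + F))
Z = sqrt(292673) ≈ 540.99
(-1831*M(5))/Z + 395965/((250*(130 - 307))) = (-1831*(-10 + 5**2 + 3*5))/(sqrt(292673)) + 395965/((250*(130 - 307))) = (-1831*(-10 + 25 + 15))*(sqrt(292673)/292673) + 395965/((250*(-177))) = (-1831*30)*(sqrt(292673)/292673) + 395965/(-44250) = -54930*sqrt(292673)/292673 + 395965*(-1/44250) = -54930*sqrt(292673)/292673 - 79193/8850 = -79193/8850 - 54930*sqrt(292673)/292673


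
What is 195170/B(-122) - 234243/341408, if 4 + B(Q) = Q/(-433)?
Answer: -2885229265411/54966688 ≈ -52491.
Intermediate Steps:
B(Q) = -4 - Q/433 (B(Q) = -4 + Q/(-433) = -4 + Q*(-1/433) = -4 - Q/433)
195170/B(-122) - 234243/341408 = 195170/(-4 - 1/433*(-122)) - 234243/341408 = 195170/(-4 + 122/433) - 234243*1/341408 = 195170/(-1610/433) - 234243/341408 = 195170*(-433/1610) - 234243/341408 = -8450861/161 - 234243/341408 = -2885229265411/54966688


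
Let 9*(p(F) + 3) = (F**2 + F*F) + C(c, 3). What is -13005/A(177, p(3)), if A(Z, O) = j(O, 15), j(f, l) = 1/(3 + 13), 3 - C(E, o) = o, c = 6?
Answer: -208080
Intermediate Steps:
C(E, o) = 3 - o
j(f, l) = 1/16
p(F) = -3 + 2*F**2/9 (p(F) = -3 + ((F**2 + F*F) + (3 - 1*3))/9 = -3 + ((F**2 + F**2) + (3 - 3))/9 = -3 + (2*F**2 + 0)/9 = -3 + (2*F**2)/9 = -3 + 2*F**2/9)
A(Z, O) = 1/16
-13005/A(177, p(3)) = -13005/1/16 = -13005*16 = -208080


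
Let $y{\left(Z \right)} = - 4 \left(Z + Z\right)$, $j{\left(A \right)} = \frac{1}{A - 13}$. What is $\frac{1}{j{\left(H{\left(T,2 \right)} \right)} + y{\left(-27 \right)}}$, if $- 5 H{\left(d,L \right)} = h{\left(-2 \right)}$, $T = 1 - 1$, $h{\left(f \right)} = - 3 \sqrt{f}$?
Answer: $\frac{916163}{197821033} + \frac{15 i \sqrt{2}}{197821033} \approx 0.0046313 + 1.0723 \cdot 10^{-7} i$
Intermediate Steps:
$T = 0$
$H{\left(d,L \right)} = \frac{3 i \sqrt{2}}{5}$ ($H{\left(d,L \right)} = - \frac{\left(-3\right) \sqrt{-2}}{5} = - \frac{\left(-3\right) i \sqrt{2}}{5} = \frac{3 i \sqrt{2}}{5}$)
$j{\left(A \right)} = \frac{1}{-13 + A}$
$y{\left(Z \right)} = - 8 Z$ ($y{\left(Z \right)} = - 4 \cdot 2 Z = - 8 Z$)
$\frac{1}{j{\left(H{\left(T,2 \right)} \right)} + y{\left(-27 \right)}} = \frac{1}{\frac{1}{-13 + \frac{3 i \sqrt{2}}{5}} - -216} = \frac{1}{\frac{1}{-13 + \frac{3 i \sqrt{2}}{5}} + 216} = \frac{1}{216 + \frac{1}{-13 + \frac{3 i \sqrt{2}}{5}}}$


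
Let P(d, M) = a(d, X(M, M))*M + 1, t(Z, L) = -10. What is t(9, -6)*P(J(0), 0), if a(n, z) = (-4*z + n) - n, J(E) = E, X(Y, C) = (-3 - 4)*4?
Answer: -10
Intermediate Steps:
X(Y, C) = -28 (X(Y, C) = -7*4 = -28)
a(n, z) = -4*z (a(n, z) = (n - 4*z) - n = -4*z)
P(d, M) = 1 + 112*M (P(d, M) = (-4*(-28))*M + 1 = 112*M + 1 = 1 + 112*M)
t(9, -6)*P(J(0), 0) = -10*(1 + 112*0) = -10*(1 + 0) = -10*1 = -10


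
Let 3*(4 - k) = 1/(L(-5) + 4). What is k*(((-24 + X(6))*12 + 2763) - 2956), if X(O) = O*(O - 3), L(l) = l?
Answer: -3445/3 ≈ -1148.3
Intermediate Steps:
X(O) = O*(-3 + O)
k = 13/3 (k = 4 - 1/(3*(-5 + 4)) = 4 - 1/3/(-1) = 4 - 1/3*(-1) = 4 + 1/3 = 13/3 ≈ 4.3333)
k*(((-24 + X(6))*12 + 2763) - 2956) = 13*(((-24 + 6*(-3 + 6))*12 + 2763) - 2956)/3 = 13*(((-24 + 6*3)*12 + 2763) - 2956)/3 = 13*(((-24 + 18)*12 + 2763) - 2956)/3 = 13*((-6*12 + 2763) - 2956)/3 = 13*((-72 + 2763) - 2956)/3 = 13*(2691 - 2956)/3 = (13/3)*(-265) = -3445/3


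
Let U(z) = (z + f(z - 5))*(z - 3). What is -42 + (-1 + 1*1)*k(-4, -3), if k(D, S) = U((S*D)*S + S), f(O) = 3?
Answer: -42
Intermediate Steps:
U(z) = (-3 + z)*(3 + z) (U(z) = (z + 3)*(z - 3) = (3 + z)*(-3 + z) = (-3 + z)*(3 + z))
k(D, S) = -9 + (S + D*S**2)**2 (k(D, S) = -9 + ((S*D)*S + S)**2 = -9 + ((D*S)*S + S)**2 = -9 + (D*S**2 + S)**2 = -9 + (S + D*S**2)**2)
-42 + (-1 + 1*1)*k(-4, -3) = -42 + (-1 + 1*1)*(-9 + (-3)**2*(1 - 4*(-3))**2) = -42 + (-1 + 1)*(-9 + 9*(1 + 12)**2) = -42 + 0*(-9 + 9*13**2) = -42 + 0*(-9 + 9*169) = -42 + 0*(-9 + 1521) = -42 + 0*1512 = -42 + 0 = -42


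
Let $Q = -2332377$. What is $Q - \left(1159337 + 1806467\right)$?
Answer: $-5298181$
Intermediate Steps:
$Q - \left(1159337 + 1806467\right) = -2332377 - \left(1159337 + 1806467\right) = -2332377 - 2965804 = -5298181$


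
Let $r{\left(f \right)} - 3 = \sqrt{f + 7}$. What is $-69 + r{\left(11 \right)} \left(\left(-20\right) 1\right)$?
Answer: $-129 - 60 \sqrt{2} \approx -213.85$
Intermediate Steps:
$r{\left(f \right)} = 3 + \sqrt{7 + f}$ ($r{\left(f \right)} = 3 + \sqrt{f + 7} = 3 + \sqrt{7 + f}$)
$-69 + r{\left(11 \right)} \left(\left(-20\right) 1\right) = -69 + \left(3 + \sqrt{7 + 11}\right) \left(\left(-20\right) 1\right) = -69 + \left(3 + \sqrt{18}\right) \left(-20\right) = -69 + \left(3 + 3 \sqrt{2}\right) \left(-20\right) = -69 - \left(60 + 60 \sqrt{2}\right) = -129 - 60 \sqrt{2}$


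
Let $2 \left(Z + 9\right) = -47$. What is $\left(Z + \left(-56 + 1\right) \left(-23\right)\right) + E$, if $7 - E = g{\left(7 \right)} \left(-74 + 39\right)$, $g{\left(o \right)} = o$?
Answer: $\frac{2969}{2} \approx 1484.5$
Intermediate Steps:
$Z = - \frac{65}{2}$ ($Z = -9 + \frac{1}{2} \left(-47\right) = -9 - \frac{47}{2} = - \frac{65}{2} \approx -32.5$)
$E = 252$ ($E = 7 - 7 \left(-74 + 39\right) = 7 - 7 \left(-35\right) = 7 - -245 = 7 + 245 = 252$)
$\left(Z + \left(-56 + 1\right) \left(-23\right)\right) + E = \left(- \frac{65}{2} + \left(-56 + 1\right) \left(-23\right)\right) + 252 = \left(- \frac{65}{2} - -1265\right) + 252 = \left(- \frac{65}{2} + 1265\right) + 252 = \frac{2465}{2} + 252 = \frac{2969}{2}$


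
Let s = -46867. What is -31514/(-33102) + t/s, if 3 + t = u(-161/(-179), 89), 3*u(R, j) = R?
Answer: 132196513751/138849533343 ≈ 0.95208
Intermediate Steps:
u(R, j) = R/3
t = -1450/537 (t = -3 + (-161/(-179))/3 = -3 + (-161*(-1/179))/3 = -3 + (⅓)*(161/179) = -3 + 161/537 = -1450/537 ≈ -2.7002)
-31514/(-33102) + t/s = -31514/(-33102) - 1450/537/(-46867) = -31514*(-1/33102) - 1450/537*(-1/46867) = 15757/16551 + 1450/25167579 = 132196513751/138849533343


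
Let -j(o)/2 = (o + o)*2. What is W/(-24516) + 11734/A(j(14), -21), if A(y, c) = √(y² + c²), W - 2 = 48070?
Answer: -4006/2043 + 11734*√265/1855 ≈ 101.01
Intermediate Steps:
W = 48072 (W = 2 + 48070 = 48072)
j(o) = -8*o (j(o) = -2*(o + o)*2 = -2*2*o*2 = -8*o)
A(y, c) = √(c² + y²)
W/(-24516) + 11734/A(j(14), -21) = 48072/(-24516) + 11734/(√((-21)² + (-8*14)²)) = 48072*(-1/24516) + 11734/(√(441 + (-112)²)) = -4006/2043 + 11734/(√(441 + 12544)) = -4006/2043 + 11734/(√12985) = -4006/2043 + 11734/((7*√265)) = -4006/2043 + 11734*(√265/1855) = -4006/2043 + 11734*√265/1855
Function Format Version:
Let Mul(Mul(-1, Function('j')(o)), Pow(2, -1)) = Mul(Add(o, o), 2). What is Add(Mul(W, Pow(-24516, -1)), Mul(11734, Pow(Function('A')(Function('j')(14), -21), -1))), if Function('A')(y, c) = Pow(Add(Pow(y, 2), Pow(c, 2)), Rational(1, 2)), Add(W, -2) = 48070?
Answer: Add(Rational(-4006, 2043), Mul(Rational(11734, 1855), Pow(265, Rational(1, 2)))) ≈ 101.01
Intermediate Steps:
W = 48072 (W = Add(2, 48070) = 48072)
Function('j')(o) = Mul(-8, o) (Function('j')(o) = Mul(-2, Mul(Add(o, o), 2)) = Mul(-2, Mul(Mul(2, o), 2)) = Mul(-2, Mul(4, o)) = Mul(-8, o))
Function('A')(y, c) = Pow(Add(Pow(c, 2), Pow(y, 2)), Rational(1, 2))
Add(Mul(W, Pow(-24516, -1)), Mul(11734, Pow(Function('A')(Function('j')(14), -21), -1))) = Add(Mul(48072, Pow(-24516, -1)), Mul(11734, Pow(Pow(Add(Pow(-21, 2), Pow(Mul(-8, 14), 2)), Rational(1, 2)), -1))) = Add(Mul(48072, Rational(-1, 24516)), Mul(11734, Pow(Pow(Add(441, Pow(-112, 2)), Rational(1, 2)), -1))) = Add(Rational(-4006, 2043), Mul(11734, Pow(Pow(Add(441, 12544), Rational(1, 2)), -1))) = Add(Rational(-4006, 2043), Mul(11734, Pow(Pow(12985, Rational(1, 2)), -1))) = Add(Rational(-4006, 2043), Mul(11734, Pow(Mul(7, Pow(265, Rational(1, 2))), -1))) = Add(Rational(-4006, 2043), Mul(11734, Mul(Rational(1, 1855), Pow(265, Rational(1, 2))))) = Add(Rational(-4006, 2043), Mul(Rational(11734, 1855), Pow(265, Rational(1, 2))))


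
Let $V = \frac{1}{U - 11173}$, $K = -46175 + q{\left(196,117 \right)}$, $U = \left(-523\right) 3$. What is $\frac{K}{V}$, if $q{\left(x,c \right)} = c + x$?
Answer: $584373604$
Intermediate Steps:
$U = -1569$
$K = -45862$ ($K = -46175 + \left(117 + 196\right) = -46175 + 313 = -45862$)
$V = - \frac{1}{12742}$ ($V = \frac{1}{-1569 - 11173} = \frac{1}{-12742} = - \frac{1}{12742} \approx -7.8481 \cdot 10^{-5}$)
$\frac{K}{V} = - \frac{45862}{- \frac{1}{12742}} = \left(-45862\right) \left(-12742\right) = 584373604$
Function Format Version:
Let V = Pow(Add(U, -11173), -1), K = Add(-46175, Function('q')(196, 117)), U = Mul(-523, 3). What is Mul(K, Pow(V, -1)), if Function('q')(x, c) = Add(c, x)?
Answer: 584373604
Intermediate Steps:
U = -1569
K = -45862 (K = Add(-46175, Add(117, 196)) = Add(-46175, 313) = -45862)
V = Rational(-1, 12742) (V = Pow(Add(-1569, -11173), -1) = Pow(-12742, -1) = Rational(-1, 12742) ≈ -7.8481e-5)
Mul(K, Pow(V, -1)) = Mul(-45862, Pow(Rational(-1, 12742), -1)) = Mul(-45862, -12742) = 584373604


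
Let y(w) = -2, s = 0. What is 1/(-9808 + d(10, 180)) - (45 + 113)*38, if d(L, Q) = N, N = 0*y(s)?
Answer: -58887233/9808 ≈ -6004.0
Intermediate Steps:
N = 0 (N = 0*(-2) = 0)
d(L, Q) = 0
1/(-9808 + d(10, 180)) - (45 + 113)*38 = 1/(-9808 + 0) - (45 + 113)*38 = 1/(-9808) - 158*38 = -1/9808 - 1*6004 = -1/9808 - 6004 = -58887233/9808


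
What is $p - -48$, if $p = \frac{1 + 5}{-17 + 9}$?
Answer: $\frac{189}{4} \approx 47.25$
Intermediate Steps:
$p = - \frac{3}{4}$ ($p = \frac{6}{-8} = 6 \left(- \frac{1}{8}\right) = - \frac{3}{4} \approx -0.75$)
$p - -48 = - \frac{3}{4} - -48 = - \frac{3}{4} + 48 = \frac{189}{4}$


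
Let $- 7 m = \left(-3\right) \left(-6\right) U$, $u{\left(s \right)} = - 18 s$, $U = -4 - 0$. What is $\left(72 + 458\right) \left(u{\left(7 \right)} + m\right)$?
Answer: $- \frac{429300}{7} \approx -61329.0$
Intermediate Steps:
$U = -4$ ($U = -4 + 0 = -4$)
$m = \frac{72}{7}$ ($m = - \frac{\left(-3\right) \left(-6\right) \left(-4\right)}{7} = - \frac{18 \left(-4\right)}{7} = \left(- \frac{1}{7}\right) \left(-72\right) = \frac{72}{7} \approx 10.286$)
$\left(72 + 458\right) \left(u{\left(7 \right)} + m\right) = \left(72 + 458\right) \left(\left(-18\right) 7 + \frac{72}{7}\right) = 530 \left(-126 + \frac{72}{7}\right) = 530 \left(- \frac{810}{7}\right) = - \frac{429300}{7}$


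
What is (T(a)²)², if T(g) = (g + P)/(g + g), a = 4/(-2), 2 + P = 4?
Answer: 0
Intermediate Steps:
P = 2 (P = -2 + 4 = 2)
a = -2 (a = 4*(-½) = -2)
T(g) = (2 + g)/(2*g) (T(g) = (g + 2)/(g + g) = (2 + g)/((2*g)) = (2 + g)*(1/(2*g)) = (2 + g)/(2*g))
(T(a)²)² = (((½)*(2 - 2)/(-2))²)² = (((½)*(-½)*0)²)² = (0²)² = 0² = 0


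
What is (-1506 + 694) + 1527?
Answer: 715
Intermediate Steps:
(-1506 + 694) + 1527 = -812 + 1527 = 715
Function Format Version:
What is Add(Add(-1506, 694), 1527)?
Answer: 715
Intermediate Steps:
Add(Add(-1506, 694), 1527) = Add(-812, 1527) = 715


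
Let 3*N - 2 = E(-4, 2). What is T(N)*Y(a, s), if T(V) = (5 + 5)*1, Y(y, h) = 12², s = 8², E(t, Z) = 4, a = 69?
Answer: 1440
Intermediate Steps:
s = 64
N = 2 (N = ⅔ + (⅓)*4 = ⅔ + 4/3 = 2)
Y(y, h) = 144
T(V) = 10 (T(V) = 10*1 = 10)
T(N)*Y(a, s) = 10*144 = 1440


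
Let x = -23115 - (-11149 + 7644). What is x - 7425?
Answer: -27035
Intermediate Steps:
x = -19610 (x = -23115 - 1*(-3505) = -23115 + 3505 = -19610)
x - 7425 = -19610 - 7425 = -27035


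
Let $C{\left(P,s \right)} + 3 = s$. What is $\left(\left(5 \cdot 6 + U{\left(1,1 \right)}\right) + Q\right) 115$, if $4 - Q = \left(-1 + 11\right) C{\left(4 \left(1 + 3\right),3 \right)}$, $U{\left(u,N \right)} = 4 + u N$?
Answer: $4485$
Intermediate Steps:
$C{\left(P,s \right)} = -3 + s$
$U{\left(u,N \right)} = 4 + N u$
$Q = 4$ ($Q = 4 - \left(-1 + 11\right) \left(-3 + 3\right) = 4 - 10 \cdot 0 = 4 - 0 = 4 + 0 = 4$)
$\left(\left(5 \cdot 6 + U{\left(1,1 \right)}\right) + Q\right) 115 = \left(\left(5 \cdot 6 + \left(4 + 1 \cdot 1\right)\right) + 4\right) 115 = \left(\left(30 + \left(4 + 1\right)\right) + 4\right) 115 = \left(\left(30 + 5\right) + 4\right) 115 = \left(35 + 4\right) 115 = 39 \cdot 115 = 4485$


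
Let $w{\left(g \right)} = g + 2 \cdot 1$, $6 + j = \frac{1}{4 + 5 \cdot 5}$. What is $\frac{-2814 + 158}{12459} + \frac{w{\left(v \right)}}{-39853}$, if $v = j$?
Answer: $- \frac{3068204687}{14399327283} \approx -0.21308$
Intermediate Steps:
$j = - \frac{173}{29}$ ($j = -6 + \frac{1}{4 + 5 \cdot 5} = -6 + \frac{1}{4 + 25} = -6 + \frac{1}{29} = - \frac{173}{29} \approx -5.9655$)
$v = - \frac{173}{29} \approx -5.9655$
$w{\left(g \right)} = 2 + g$ ($w{\left(g \right)} = g + 2 = 2 + g$)
$\frac{-2814 + 158}{12459} + \frac{w{\left(v \right)}}{-39853} = \frac{-2814 + 158}{12459} + \frac{2 - \frac{173}{29}}{-39853} = \left(-2656\right) \frac{1}{12459} - - \frac{115}{1155737} = - \frac{2656}{12459} + \frac{115}{1155737} = - \frac{3068204687}{14399327283}$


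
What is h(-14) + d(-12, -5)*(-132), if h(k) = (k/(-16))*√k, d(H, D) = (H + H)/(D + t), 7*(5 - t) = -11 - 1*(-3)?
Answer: 2772 + 7*I*√14/8 ≈ 2772.0 + 3.2739*I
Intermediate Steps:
t = 43/7 (t = 5 - (-11 - 1*(-3))/7 = 5 - (-11 + 3)/7 = 5 - ⅐*(-8) = 5 + 8/7 = 43/7 ≈ 6.1429)
d(H, D) = 2*H/(43/7 + D) (d(H, D) = (H + H)/(D + 43/7) = (2*H)/(43/7 + D) = 2*H/(43/7 + D))
h(k) = -k^(3/2)/16 (h(k) = (k*(-1/16))*√k = (-k/16)*√k = -k^(3/2)/16)
h(-14) + d(-12, -5)*(-132) = -(-7)*I*√14/8 + (14*(-12)/(43 + 7*(-5)))*(-132) = -(-7)*I*√14/8 + (14*(-12)/(43 - 35))*(-132) = 7*I*√14/8 + (14*(-12)/8)*(-132) = 7*I*√14/8 + (14*(-12)*(⅛))*(-132) = 7*I*√14/8 - 21*(-132) = 7*I*√14/8 + 2772 = 2772 + 7*I*√14/8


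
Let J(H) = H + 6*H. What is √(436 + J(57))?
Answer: √835 ≈ 28.896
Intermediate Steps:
J(H) = 7*H
√(436 + J(57)) = √(436 + 7*57) = √(436 + 399) = √835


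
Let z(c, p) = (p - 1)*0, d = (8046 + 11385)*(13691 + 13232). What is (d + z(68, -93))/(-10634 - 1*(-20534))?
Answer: 58126757/1100 ≈ 52843.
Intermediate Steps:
d = 523140813 (d = 19431*26923 = 523140813)
z(c, p) = 0 (z(c, p) = (-1 + p)*0 = 0)
(d + z(68, -93))/(-10634 - 1*(-20534)) = (523140813 + 0)/(-10634 - 1*(-20534)) = 523140813/(-10634 + 20534) = 523140813/9900 = 523140813*(1/9900) = 58126757/1100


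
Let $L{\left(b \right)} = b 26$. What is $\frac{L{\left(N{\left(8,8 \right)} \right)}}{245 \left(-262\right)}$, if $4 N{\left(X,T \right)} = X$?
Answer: $- \frac{26}{32095} \approx -0.0008101$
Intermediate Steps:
$N{\left(X,T \right)} = \frac{X}{4}$
$L{\left(b \right)} = 26 b$
$\frac{L{\left(N{\left(8,8 \right)} \right)}}{245 \left(-262\right)} = \frac{26 \cdot \frac{1}{4} \cdot 8}{245 \left(-262\right)} = \frac{26 \cdot 2}{-64190} = 52 \left(- \frac{1}{64190}\right) = - \frac{26}{32095}$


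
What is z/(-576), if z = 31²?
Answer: -961/576 ≈ -1.6684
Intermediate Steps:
z = 961
z/(-576) = 961/(-576) = 961*(-1/576) = -961/576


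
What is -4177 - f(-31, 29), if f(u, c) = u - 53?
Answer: -4093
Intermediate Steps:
f(u, c) = -53 + u
-4177 - f(-31, 29) = -4177 - (-53 - 31) = -4177 - 1*(-84) = -4177 + 84 = -4093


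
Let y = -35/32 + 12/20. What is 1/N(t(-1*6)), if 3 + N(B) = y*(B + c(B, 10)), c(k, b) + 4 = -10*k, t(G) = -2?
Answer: -80/793 ≈ -0.10088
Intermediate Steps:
c(k, b) = -4 - 10*k
y = -79/160 (y = -35*1/32 + 12*(1/20) = -35/32 + ⅗ = -79/160 ≈ -0.49375)
N(B) = -41/40 + 711*B/160 (N(B) = -3 - 79*(B + (-4 - 10*B))/160 = -3 - 79*(-4 - 9*B)/160 = -3 + (79/40 + 711*B/160) = -41/40 + 711*B/160)
1/N(t(-1*6)) = 1/(-41/40 + (711/160)*(-2)) = 1/(-41/40 - 711/80) = 1/(-793/80) = -80/793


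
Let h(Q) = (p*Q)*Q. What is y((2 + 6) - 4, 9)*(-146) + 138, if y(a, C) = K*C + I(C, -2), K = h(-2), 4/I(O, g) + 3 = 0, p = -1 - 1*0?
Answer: 16766/3 ≈ 5588.7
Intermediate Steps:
p = -1 (p = -1 + 0 = -1)
I(O, g) = -4/3 (I(O, g) = 4/(-3 + 0) = 4/(-3) = 4*(-1/3) = -4/3)
h(Q) = -Q**2 (h(Q) = (-Q)*Q = -Q**2)
K = -4 (K = -1*(-2)**2 = -1*4 = -4)
y(a, C) = -4/3 - 4*C (y(a, C) = -4*C - 4/3 = -4/3 - 4*C)
y((2 + 6) - 4, 9)*(-146) + 138 = (-4/3 - 4*9)*(-146) + 138 = (-4/3 - 36)*(-146) + 138 = -112/3*(-146) + 138 = 16352/3 + 138 = 16766/3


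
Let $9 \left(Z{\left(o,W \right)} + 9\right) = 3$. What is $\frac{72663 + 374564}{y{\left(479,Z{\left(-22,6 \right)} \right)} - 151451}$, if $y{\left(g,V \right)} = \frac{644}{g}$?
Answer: $- \frac{214221733}{72544385} \approx -2.953$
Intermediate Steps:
$Z{\left(o,W \right)} = - \frac{26}{3}$ ($Z{\left(o,W \right)} = -9 + \frac{1}{9} \cdot 3 = -9 + \frac{1}{3} = - \frac{26}{3}$)
$\frac{72663 + 374564}{y{\left(479,Z{\left(-22,6 \right)} \right)} - 151451} = \frac{72663 + 374564}{\frac{644}{479} - 151451} = \frac{447227}{644 \cdot \frac{1}{479} - 151451} = \frac{447227}{\frac{644}{479} - 151451} = \frac{447227}{- \frac{72544385}{479}} = 447227 \left(- \frac{479}{72544385}\right) = - \frac{214221733}{72544385}$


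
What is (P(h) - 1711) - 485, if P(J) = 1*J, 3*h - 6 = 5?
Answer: -6577/3 ≈ -2192.3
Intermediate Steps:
h = 11/3 (h = 2 + (1/3)*5 = 2 + 5/3 = 11/3 ≈ 3.6667)
P(J) = J
(P(h) - 1711) - 485 = (11/3 - 1711) - 485 = -5122/3 - 485 = -6577/3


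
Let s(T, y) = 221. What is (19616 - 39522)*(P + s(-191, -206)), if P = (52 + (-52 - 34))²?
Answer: -27410562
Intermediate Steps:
P = 1156 (P = (52 - 86)² = (-34)² = 1156)
(19616 - 39522)*(P + s(-191, -206)) = (19616 - 39522)*(1156 + 221) = -19906*1377 = -27410562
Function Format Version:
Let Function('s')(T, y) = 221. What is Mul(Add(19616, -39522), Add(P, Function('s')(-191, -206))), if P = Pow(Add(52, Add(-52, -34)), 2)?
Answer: -27410562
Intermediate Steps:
P = 1156 (P = Pow(Add(52, -86), 2) = Pow(-34, 2) = 1156)
Mul(Add(19616, -39522), Add(P, Function('s')(-191, -206))) = Mul(Add(19616, -39522), Add(1156, 221)) = Mul(-19906, 1377) = -27410562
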